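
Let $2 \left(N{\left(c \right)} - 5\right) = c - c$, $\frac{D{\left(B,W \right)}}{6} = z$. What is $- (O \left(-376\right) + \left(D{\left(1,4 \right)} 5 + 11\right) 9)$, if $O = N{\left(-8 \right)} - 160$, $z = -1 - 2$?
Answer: $-57569$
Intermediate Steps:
$z = -3$
$D{\left(B,W \right)} = -18$ ($D{\left(B,W \right)} = 6 \left(-3\right) = -18$)
$N{\left(c \right)} = 5$ ($N{\left(c \right)} = 5 + \frac{c - c}{2} = 5 + \frac{1}{2} \cdot 0 = 5 + 0 = 5$)
$O = -155$ ($O = 5 - 160 = -155$)
$- (O \left(-376\right) + \left(D{\left(1,4 \right)} 5 + 11\right) 9) = - (\left(-155\right) \left(-376\right) + \left(\left(-18\right) 5 + 11\right) 9) = - (58280 + \left(-90 + 11\right) 9) = - (58280 - 711) = \left(-1\right) 57569 = -57569$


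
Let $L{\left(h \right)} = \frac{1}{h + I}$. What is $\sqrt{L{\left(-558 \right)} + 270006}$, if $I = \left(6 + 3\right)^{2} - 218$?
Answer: $\frac{\sqrt{130419647455}}{695} \approx 519.62$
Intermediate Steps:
$I = -137$ ($I = 9^{2} - 218 = 81 - 218 = -137$)
$L{\left(h \right)} = \frac{1}{-137 + h}$ ($L{\left(h \right)} = \frac{1}{h - 137} = \frac{1}{-137 + h}$)
$\sqrt{L{\left(-558 \right)} + 270006} = \sqrt{\frac{1}{-137 - 558} + 270006} = \sqrt{\frac{1}{-695} + 270006} = \sqrt{- \frac{1}{695} + 270006} = \sqrt{\frac{187654169}{695}} = \frac{\sqrt{130419647455}}{695}$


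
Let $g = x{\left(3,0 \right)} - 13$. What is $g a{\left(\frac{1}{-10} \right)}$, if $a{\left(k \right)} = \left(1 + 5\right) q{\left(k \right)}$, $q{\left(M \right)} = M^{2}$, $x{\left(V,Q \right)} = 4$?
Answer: $- \frac{27}{50} \approx -0.54$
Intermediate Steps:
$a{\left(k \right)} = 6 k^{2}$ ($a{\left(k \right)} = \left(1 + 5\right) k^{2} = 6 k^{2}$)
$g = -9$ ($g = 4 - 13 = -9$)
$g a{\left(\frac{1}{-10} \right)} = - 9 \cdot 6 \left(\frac{1}{-10}\right)^{2} = - 9 \cdot 6 \left(- \frac{1}{10}\right)^{2} = - 9 \cdot 6 \cdot \frac{1}{100} = \left(-9\right) \frac{3}{50} = - \frac{27}{50}$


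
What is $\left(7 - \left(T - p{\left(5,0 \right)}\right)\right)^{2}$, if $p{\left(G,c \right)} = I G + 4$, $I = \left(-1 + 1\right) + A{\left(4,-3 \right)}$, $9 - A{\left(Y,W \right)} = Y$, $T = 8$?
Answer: $784$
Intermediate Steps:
$A{\left(Y,W \right)} = 9 - Y$
$I = 5$ ($I = \left(-1 + 1\right) + \left(9 - 4\right) = 0 + \left(9 - 4\right) = 0 + 5 = 5$)
$p{\left(G,c \right)} = 4 + 5 G$ ($p{\left(G,c \right)} = 5 G + 4 = 4 + 5 G$)
$\left(7 - \left(T - p{\left(5,0 \right)}\right)\right)^{2} = \left(7 + \left(\left(4 + 5 \cdot 5\right) - 8\right)\right)^{2} = \left(7 + \left(\left(4 + 25\right) - 8\right)\right)^{2} = \left(7 + \left(29 - 8\right)\right)^{2} = \left(7 + 21\right)^{2} = 28^{2} = 784$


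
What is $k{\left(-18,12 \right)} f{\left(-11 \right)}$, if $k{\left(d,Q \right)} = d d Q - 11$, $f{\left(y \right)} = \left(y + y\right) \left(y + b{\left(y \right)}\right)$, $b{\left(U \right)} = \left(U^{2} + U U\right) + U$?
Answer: $-18764680$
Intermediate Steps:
$b{\left(U \right)} = U + 2 U^{2}$ ($b{\left(U \right)} = \left(U^{2} + U^{2}\right) + U = 2 U^{2} + U = U + 2 U^{2}$)
$f{\left(y \right)} = 2 y \left(y + y \left(1 + 2 y\right)\right)$ ($f{\left(y \right)} = \left(y + y\right) \left(y + y \left(1 + 2 y\right)\right) = 2 y \left(y + y \left(1 + 2 y\right)\right)$)
$k{\left(d,Q \right)} = -11 + Q d^{2}$ ($k{\left(d,Q \right)} = d^{2} Q - 11 = Q d^{2} - 11 = -11 + Q d^{2}$)
$k{\left(-18,12 \right)} f{\left(-11 \right)} = \left(-11 + 12 \left(-18\right)^{2}\right) 4 \left(-11\right)^{2} \left(1 - 11\right) = \left(-11 + 12 \cdot 324\right) 4 \cdot 121 \left(-10\right) = \left(-11 + 3888\right) \left(-4840\right) = 3877 \left(-4840\right) = -18764680$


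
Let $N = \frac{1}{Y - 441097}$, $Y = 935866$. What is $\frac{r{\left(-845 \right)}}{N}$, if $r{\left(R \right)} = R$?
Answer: $-418079805$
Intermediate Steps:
$N = \frac{1}{494769}$ ($N = \frac{1}{935866 - 441097} = \frac{1}{494769} \approx 2.0211 \cdot 10^{-6}$)
$\frac{r{\left(-845 \right)}}{N} = - 845 \frac{1}{\frac{1}{494769}} = \left(-845\right) 494769 = -418079805$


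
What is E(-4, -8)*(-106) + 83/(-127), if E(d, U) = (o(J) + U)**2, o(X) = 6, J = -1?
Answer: -53931/127 ≈ -424.65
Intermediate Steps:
E(d, U) = (6 + U)**2
E(-4, -8)*(-106) + 83/(-127) = (6 - 8)**2*(-106) + 83/(-127) = (-2)**2*(-106) + 83*(-1/127) = 4*(-106) - 83/127 = -424 - 83/127 = -53931/127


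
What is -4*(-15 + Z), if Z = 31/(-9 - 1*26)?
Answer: 2224/35 ≈ 63.543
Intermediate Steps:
Z = -31/35 (Z = 31/(-9 - 26) = 31/(-35) = 31*(-1/35) = -31/35 ≈ -0.88571)
-4*(-15 + Z) = -4*(-15 - 31/35) = -4*(-556/35) = 2224/35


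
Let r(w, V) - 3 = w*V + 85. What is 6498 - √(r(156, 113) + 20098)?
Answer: 6498 - √37814 ≈ 6303.5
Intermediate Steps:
r(w, V) = 88 + V*w (r(w, V) = 3 + (w*V + 85) = 3 + (V*w + 85) = 3 + (85 + V*w) = 88 + V*w)
6498 - √(r(156, 113) + 20098) = 6498 - √((88 + 113*156) + 20098) = 6498 - √((88 + 17628) + 20098) = 6498 - √(17716 + 20098) = 6498 - √37814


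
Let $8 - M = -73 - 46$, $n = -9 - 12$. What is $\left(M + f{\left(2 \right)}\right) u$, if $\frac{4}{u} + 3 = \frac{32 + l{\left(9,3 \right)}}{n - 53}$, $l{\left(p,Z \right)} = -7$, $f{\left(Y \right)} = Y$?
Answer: $- \frac{38184}{247} \approx -154.59$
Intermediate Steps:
$n = -21$
$M = 127$ ($M = 8 - \left(-73 - 46\right) = 8 - -119 = 8 + 119 = 127$)
$u = - \frac{296}{247}$ ($u = \frac{4}{-3 + \frac{32 - 7}{-21 - 53}} = \frac{4}{-3 + \frac{25}{-74}} = \frac{4}{-3 + 25 \left(- \frac{1}{74}\right)} = \frac{4}{-3 - \frac{25}{74}} = \frac{4}{- \frac{247}{74}} = 4 \left(- \frac{74}{247}\right) = - \frac{296}{247} \approx -1.1984$)
$\left(M + f{\left(2 \right)}\right) u = \left(127 + 2\right) \left(- \frac{296}{247}\right) = 129 \left(- \frac{296}{247}\right) = - \frac{38184}{247}$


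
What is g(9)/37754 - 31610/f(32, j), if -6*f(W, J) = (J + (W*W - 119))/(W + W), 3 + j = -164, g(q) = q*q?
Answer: 76377862123/4643742 ≈ 16447.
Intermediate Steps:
g(q) = q²
j = -167 (j = -3 - 164 = -167)
f(W, J) = -(-119 + J + W²)/(12*W) (f(W, J) = -(J + (W*W - 119))/(6*(W + W)) = -(J + (W² - 119))/(6*(2*W)) = -(J + (-119 + W²))*1/(2*W)/6 = -(-119 + J + W²)*1/(2*W)/6 = -(-119 + J + W²)/(12*W))
g(9)/37754 - 31610/f(32, j) = 9²/37754 - 31610*384/(119 - 1*(-167) - 1*32²) = 81*(1/37754) - 31610*384/(119 + 167 - 1*1024) = 81/37754 - 31610*384/(119 + 167 - 1024) = 81/37754 - 31610/((1/12)*(1/32)*(-738)) = 81/37754 - 31610/(-123/64) = 81/37754 - 31610*(-64/123) = 81/37754 + 2023040/123 = 76377862123/4643742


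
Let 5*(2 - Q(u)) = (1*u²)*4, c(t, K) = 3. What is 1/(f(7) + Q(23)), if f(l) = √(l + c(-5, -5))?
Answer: -5265/2217493 - 25*√10/4434986 ≈ -0.0023921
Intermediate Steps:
Q(u) = 2 - 4*u²/5 (Q(u) = 2 - 1*u²*4/5 = 2 - u²*4/5 = 2 - 4*u²/5)
f(l) = √(3 + l) (f(l) = √(l + 3) = √(3 + l))
1/(f(7) + Q(23)) = 1/(√(3 + 7) + (2 - ⅘*23²)) = 1/(√10 + (2 - ⅘*529)) = 1/(√10 + (2 - 2116/5)) = 1/(√10 - 2106/5) = 1/(-2106/5 + √10)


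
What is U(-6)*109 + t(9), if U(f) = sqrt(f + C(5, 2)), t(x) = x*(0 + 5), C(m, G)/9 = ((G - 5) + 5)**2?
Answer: 45 + 109*sqrt(30) ≈ 642.02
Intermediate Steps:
C(m, G) = 9*G**2 (C(m, G) = 9*((G - 5) + 5)**2 = 9*((-5 + G) + 5)**2 = 9*G**2)
t(x) = 5*x (t(x) = x*5 = 5*x)
U(f) = sqrt(36 + f) (U(f) = sqrt(f + 9*2**2) = sqrt(f + 9*4) = sqrt(f + 36) = sqrt(36 + f))
U(-6)*109 + t(9) = sqrt(36 - 6)*109 + 5*9 = sqrt(30)*109 + 45 = 109*sqrt(30) + 45 = 45 + 109*sqrt(30)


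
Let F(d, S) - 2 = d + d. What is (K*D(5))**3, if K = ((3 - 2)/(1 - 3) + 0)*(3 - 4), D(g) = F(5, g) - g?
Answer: 343/8 ≈ 42.875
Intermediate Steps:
F(d, S) = 2 + 2*d (F(d, S) = 2 + (d + d) = 2 + 2*d)
D(g) = 12 - g (D(g) = (2 + 2*5) - g = (2 + 10) - g = 12 - g)
K = 1/2 (K = (1/(-2) + 0)*(-1) = (1*(-1/2) + 0)*(-1) = (-1/2 + 0)*(-1) = -1/2*(-1) = 1/2 ≈ 0.50000)
(K*D(5))**3 = ((12 - 1*5)/2)**3 = ((12 - 5)/2)**3 = ((1/2)*7)**3 = (7/2)**3 = 343/8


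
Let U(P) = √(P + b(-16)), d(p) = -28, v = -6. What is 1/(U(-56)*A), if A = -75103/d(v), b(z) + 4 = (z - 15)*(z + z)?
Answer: 2*√233/2499857 ≈ 1.2212e-5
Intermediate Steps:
b(z) = -4 + 2*z*(-15 + z) (b(z) = -4 + (z - 15)*(z + z) = -4 + (-15 + z)*(2*z) = -4 + 2*z*(-15 + z))
U(P) = √(988 + P) (U(P) = √(P + (-4 - 30*(-16) + 2*(-16)²)) = √(P + (-4 + 480 + 2*256)) = √(P + (-4 + 480 + 512)) = √(P + 988) = √(988 + P))
A = 10729/4 (A = -75103/(-28) = -75103*(-1/28) = 10729/4 ≈ 2682.3)
1/(U(-56)*A) = 1/((√(988 - 56))*(10729/4)) = (4/10729)/√932 = (4/10729)/(2*√233) = (√233/466)*(4/10729) = 2*√233/2499857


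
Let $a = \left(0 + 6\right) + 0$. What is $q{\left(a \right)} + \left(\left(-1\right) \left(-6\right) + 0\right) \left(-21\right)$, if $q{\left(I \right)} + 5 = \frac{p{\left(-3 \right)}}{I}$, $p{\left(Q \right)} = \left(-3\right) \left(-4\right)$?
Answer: $-129$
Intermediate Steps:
$p{\left(Q \right)} = 12$
$a = 6$ ($a = 6 + 0 = 6$)
$q{\left(I \right)} = -5 + \frac{12}{I}$
$q{\left(a \right)} + \left(\left(-1\right) \left(-6\right) + 0\right) \left(-21\right) = \left(-5 + \frac{12}{6}\right) + \left(\left(-1\right) \left(-6\right) + 0\right) \left(-21\right) = \left(-5 + 12 \cdot \frac{1}{6}\right) + \left(6 + 0\right) \left(-21\right) = \left(-5 + 2\right) + 6 \left(-21\right) = -3 - 126 = -129$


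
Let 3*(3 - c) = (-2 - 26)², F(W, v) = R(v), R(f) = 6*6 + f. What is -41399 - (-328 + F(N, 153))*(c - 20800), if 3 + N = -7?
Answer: -8905522/3 ≈ -2.9685e+6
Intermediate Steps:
N = -10 (N = -3 - 7 = -10)
R(f) = 36 + f
F(W, v) = 36 + v
c = -775/3 (c = 3 - (-2 - 26)²/3 = 3 - ⅓*(-28)² = 3 - ⅓*784 = 3 - 784/3 = -775/3 ≈ -258.33)
-41399 - (-328 + F(N, 153))*(c - 20800) = -41399 - (-328 + (36 + 153))*(-775/3 - 20800) = -41399 - (-328 + 189)*(-63175)/3 = -41399 - (-139)*(-63175)/3 = -41399 - 1*8781325/3 = -41399 - 8781325/3 = -8905522/3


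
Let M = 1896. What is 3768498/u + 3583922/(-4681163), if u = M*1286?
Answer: 1483739013857/1902312295288 ≈ 0.77997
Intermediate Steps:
u = 2438256 (u = 1896*1286 = 2438256)
3768498/u + 3583922/(-4681163) = 3768498/2438256 + 3583922/(-4681163) = 3768498*(1/2438256) + 3583922*(-1/4681163) = 628083/406376 - 3583922/4681163 = 1483739013857/1902312295288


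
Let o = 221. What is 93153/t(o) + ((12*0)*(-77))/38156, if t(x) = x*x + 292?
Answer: 93153/49133 ≈ 1.8959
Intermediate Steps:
t(x) = 292 + x² (t(x) = x² + 292 = 292 + x²)
93153/t(o) + ((12*0)*(-77))/38156 = 93153/(292 + 221²) + ((12*0)*(-77))/38156 = 93153/(292 + 48841) + (0*(-77))*(1/38156) = 93153/49133 + 0*(1/38156) = 93153*(1/49133) + 0 = 93153/49133 + 0 = 93153/49133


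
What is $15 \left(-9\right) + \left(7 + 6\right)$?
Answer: $-122$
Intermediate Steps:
$15 \left(-9\right) + \left(7 + 6\right) = -135 + 13 = -122$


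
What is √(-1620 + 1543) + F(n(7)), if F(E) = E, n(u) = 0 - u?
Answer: -7 + I*√77 ≈ -7.0 + 8.775*I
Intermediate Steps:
n(u) = -u
√(-1620 + 1543) + F(n(7)) = √(-1620 + 1543) - 1*7 = √(-77) - 7 = I*√77 - 7 = -7 + I*√77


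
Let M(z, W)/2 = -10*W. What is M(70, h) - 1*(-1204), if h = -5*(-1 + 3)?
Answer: 1404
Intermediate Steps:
h = -10 (h = -5*2 = -10)
M(z, W) = -20*W (M(z, W) = 2*(-10*W) = -20*W)
M(70, h) - 1*(-1204) = -20*(-10) - 1*(-1204) = 200 + 1204 = 1404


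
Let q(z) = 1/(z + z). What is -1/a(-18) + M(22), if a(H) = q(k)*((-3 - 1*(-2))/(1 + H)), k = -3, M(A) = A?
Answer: 124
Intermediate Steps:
q(z) = 1/(2*z)
a(H) = 1/(6*(1 + H)) (a(H) = ((½)/(-3))*((-3 - 1*(-2))/(1 + H)) = ((½)*(-⅓))*((-3 + 2)/(1 + H)) = -(-1)/(6*(1 + H)) = 1/(6*(1 + H)))
-1/a(-18) + M(22) = -1/(1/(6*(1 - 18))) + 22 = -1/((⅙)/(-17)) + 22 = -1/((⅙)*(-1/17)) + 22 = -1/(-1/102) + 22 = -1*(-102) + 22 = 102 + 22 = 124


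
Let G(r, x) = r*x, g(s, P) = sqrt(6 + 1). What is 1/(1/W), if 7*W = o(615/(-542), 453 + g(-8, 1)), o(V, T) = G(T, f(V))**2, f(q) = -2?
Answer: 820864/7 + 3624*sqrt(7)/7 ≈ 1.1864e+5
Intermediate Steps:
g(s, P) = sqrt(7)
o(V, T) = 4*T**2 (o(V, T) = (T*(-2))**2 = (-2*T)**2 = 4*T**2)
W = 4*(453 + sqrt(7))**2/7 (W = (4*(453 + sqrt(7))**2)/7 = 4*(453 + sqrt(7))**2/7 ≈ 1.1864e+5)
1/(1/W) = 1/(1/(820864/7 + 3624*sqrt(7)/7)) = 820864/7 + 3624*sqrt(7)/7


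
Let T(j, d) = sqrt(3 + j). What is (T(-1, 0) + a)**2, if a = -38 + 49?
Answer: (11 + sqrt(2))**2 ≈ 154.11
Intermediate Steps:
a = 11
(T(-1, 0) + a)**2 = (sqrt(3 - 1) + 11)**2 = (sqrt(2) + 11)**2 = (11 + sqrt(2))**2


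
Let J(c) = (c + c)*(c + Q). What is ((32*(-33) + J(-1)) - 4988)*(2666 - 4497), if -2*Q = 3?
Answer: 11057409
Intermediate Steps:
Q = -3/2 (Q = -1/2*3 = -3/2 ≈ -1.5000)
J(c) = 2*c*(-3/2 + c) (J(c) = (c + c)*(c - 3/2) = (2*c)*(-3/2 + c) = 2*c*(-3/2 + c))
((32*(-33) + J(-1)) - 4988)*(2666 - 4497) = ((32*(-33) - (-3 + 2*(-1))) - 4988)*(2666 - 4497) = ((-1056 - (-3 - 2)) - 4988)*(-1831) = ((-1056 - 1*(-5)) - 4988)*(-1831) = ((-1056 + 5) - 4988)*(-1831) = (-1051 - 4988)*(-1831) = -6039*(-1831) = 11057409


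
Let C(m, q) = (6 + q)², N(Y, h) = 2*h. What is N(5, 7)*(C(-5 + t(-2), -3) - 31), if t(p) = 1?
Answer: -308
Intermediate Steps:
N(5, 7)*(C(-5 + t(-2), -3) - 31) = (2*7)*((6 - 3)² - 31) = 14*(3² - 31) = 14*(9 - 31) = 14*(-22) = -308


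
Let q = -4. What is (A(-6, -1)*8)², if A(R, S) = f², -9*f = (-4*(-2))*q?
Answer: 67108864/6561 ≈ 10228.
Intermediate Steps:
f = 32/9 (f = -(-4*(-2))*(-4)/9 = -8*(-4)/9 = -⅑*(-32) = 32/9 ≈ 3.5556)
A(R, S) = 1024/81 (A(R, S) = (32/9)² = 1024/81)
(A(-6, -1)*8)² = ((1024/81)*8)² = (8192/81)² = 67108864/6561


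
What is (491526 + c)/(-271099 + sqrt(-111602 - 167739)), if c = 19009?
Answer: -138405527965/73494947142 - 510535*I*sqrt(279341)/73494947142 ≈ -1.8832 - 0.0036714*I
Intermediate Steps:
(491526 + c)/(-271099 + sqrt(-111602 - 167739)) = (491526 + 19009)/(-271099 + sqrt(-111602 - 167739)) = 510535/(-271099 + sqrt(-279341)) = 510535/(-271099 + I*sqrt(279341))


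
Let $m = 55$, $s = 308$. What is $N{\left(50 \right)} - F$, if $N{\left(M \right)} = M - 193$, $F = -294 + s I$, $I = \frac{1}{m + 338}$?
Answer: $\frac{59035}{393} \approx 150.22$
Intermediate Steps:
$I = \frac{1}{393}$ ($I = \frac{1}{55 + 338} = \frac{1}{393} \approx 0.0025445$)
$F = - \frac{115234}{393}$ ($F = -294 + 308 \cdot \frac{1}{393} = -294 + \frac{308}{393} = - \frac{115234}{393} \approx -293.22$)
$N{\left(M \right)} = -193 + M$
$N{\left(50 \right)} - F = \left(-193 + 50\right) - - \frac{115234}{393} = -143 + \frac{115234}{393} = \frac{59035}{393}$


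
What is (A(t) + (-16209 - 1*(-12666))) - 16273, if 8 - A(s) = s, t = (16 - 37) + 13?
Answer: -19800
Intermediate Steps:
t = -8 (t = -21 + 13 = -8)
A(s) = 8 - s
(A(t) + (-16209 - 1*(-12666))) - 16273 = ((8 - 1*(-8)) + (-16209 - 1*(-12666))) - 16273 = ((8 + 8) + (-16209 + 12666)) - 16273 = (16 - 3543) - 16273 = -3527 - 16273 = -19800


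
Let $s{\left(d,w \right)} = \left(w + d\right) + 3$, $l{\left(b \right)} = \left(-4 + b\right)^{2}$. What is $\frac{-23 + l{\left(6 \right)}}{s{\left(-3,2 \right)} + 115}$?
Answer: $- \frac{19}{117} \approx -0.16239$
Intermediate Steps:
$s{\left(d,w \right)} = 3 + d + w$ ($s{\left(d,w \right)} = \left(d + w\right) + 3 = 3 + d + w$)
$\frac{-23 + l{\left(6 \right)}}{s{\left(-3,2 \right)} + 115} = \frac{-23 + \left(-4 + 6\right)^{2}}{\left(3 - 3 + 2\right) + 115} = \frac{-23 + 2^{2}}{2 + 115} = \frac{-23 + 4}{117} = \left(-19\right) \frac{1}{117} = - \frac{19}{117}$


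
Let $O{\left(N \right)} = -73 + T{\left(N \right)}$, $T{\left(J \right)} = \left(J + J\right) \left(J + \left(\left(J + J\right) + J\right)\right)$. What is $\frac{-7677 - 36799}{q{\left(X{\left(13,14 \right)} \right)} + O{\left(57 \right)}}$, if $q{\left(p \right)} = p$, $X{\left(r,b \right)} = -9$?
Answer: $- \frac{22238}{12955} \approx -1.7166$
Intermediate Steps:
$T{\left(J \right)} = 8 J^{2}$ ($T{\left(J \right)} = 2 J \left(J + \left(2 J + J\right)\right) = 2 J \left(J + 3 J\right) = 2 J 4 J = 8 J^{2}$)
$O{\left(N \right)} = -73 + 8 N^{2}$
$\frac{-7677 - 36799}{q{\left(X{\left(13,14 \right)} \right)} + O{\left(57 \right)}} = \frac{-7677 - 36799}{-9 - \left(73 - 8 \cdot 57^{2}\right)} = - \frac{44476}{-9 + \left(-73 + 8 \cdot 3249\right)} = - \frac{44476}{-9 + \left(-73 + 25992\right)} = - \frac{44476}{-9 + 25919} = - \frac{44476}{25910} = \left(-44476\right) \frac{1}{25910} = - \frac{22238}{12955}$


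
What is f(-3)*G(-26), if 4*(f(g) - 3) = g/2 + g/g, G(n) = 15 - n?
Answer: 943/8 ≈ 117.88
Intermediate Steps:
f(g) = 13/4 + g/8 (f(g) = 3 + (g/2 + g/g)/4 = 3 + (g*(1/2) + 1)/4 = 3 + (g/2 + 1)/4 = 3 + (1 + g/2)/4 = 3 + (1/4 + g/8) = 13/4 + g/8)
f(-3)*G(-26) = (13/4 + (1/8)*(-3))*(15 - 1*(-26)) = (13/4 - 3/8)*(15 + 26) = (23/8)*41 = 943/8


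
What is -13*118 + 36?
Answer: -1498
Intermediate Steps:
-13*118 + 36 = -1534 + 36 = -1498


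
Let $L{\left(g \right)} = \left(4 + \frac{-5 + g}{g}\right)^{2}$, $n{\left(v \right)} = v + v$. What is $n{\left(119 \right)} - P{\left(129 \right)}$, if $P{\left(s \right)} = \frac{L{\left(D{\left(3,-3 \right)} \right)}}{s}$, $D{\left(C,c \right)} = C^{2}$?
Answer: $\frac{2485262}{10449} \approx 237.85$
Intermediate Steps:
$n{\left(v \right)} = 2 v$
$L{\left(g \right)} = \left(4 + \frac{-5 + g}{g}\right)^{2}$
$P{\left(s \right)} = \frac{1600}{81 s}$ ($P{\left(s \right)} = \frac{25 \cdot \frac{1}{81} \left(-1 + 3^{2}\right)^{2}}{s} = \frac{25 \cdot \frac{1}{81} \left(-1 + 9\right)^{2}}{s} = \frac{25 \cdot \frac{1}{81} \cdot 8^{2}}{s} = \frac{25 \cdot \frac{1}{81} \cdot 64}{s} = \frac{1600}{81 s}$)
$n{\left(119 \right)} - P{\left(129 \right)} = 2 \cdot 119 - \frac{1600}{81 \cdot 129} = 238 - \frac{1600}{81} \cdot \frac{1}{129} = 238 - \frac{1600}{10449} = \frac{2485262}{10449}$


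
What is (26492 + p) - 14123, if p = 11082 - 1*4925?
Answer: 18526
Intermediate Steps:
p = 6157 (p = 11082 - 4925 = 6157)
(26492 + p) - 14123 = (26492 + 6157) - 14123 = 32649 - 14123 = 18526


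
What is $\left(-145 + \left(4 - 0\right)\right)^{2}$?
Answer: $19881$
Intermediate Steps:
$\left(-145 + \left(4 - 0\right)\right)^{2} = \left(-145 + \left(4 + 0\right)\right)^{2} = \left(-145 + 4\right)^{2} = \left(-141\right)^{2} = 19881$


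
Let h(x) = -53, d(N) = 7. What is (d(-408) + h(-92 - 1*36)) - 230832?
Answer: -230878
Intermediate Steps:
(d(-408) + h(-92 - 1*36)) - 230832 = (7 - 53) - 230832 = -46 - 230832 = -230878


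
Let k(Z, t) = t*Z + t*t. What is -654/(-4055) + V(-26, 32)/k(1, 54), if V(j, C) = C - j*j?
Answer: -66904/1204335 ≈ -0.055553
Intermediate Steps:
k(Z, t) = t**2 + Z*t (k(Z, t) = Z*t + t**2 = t**2 + Z*t)
V(j, C) = C - j**2
-654/(-4055) + V(-26, 32)/k(1, 54) = -654/(-4055) + (32 - 1*(-26)**2)/((54*(1 + 54))) = -654*(-1/4055) + (32 - 1*676)/((54*55)) = 654/4055 + (32 - 676)/2970 = 654/4055 - 644*1/2970 = 654/4055 - 322/1485 = -66904/1204335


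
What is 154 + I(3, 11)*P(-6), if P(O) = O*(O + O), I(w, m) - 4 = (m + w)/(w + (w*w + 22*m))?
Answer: 56638/127 ≈ 445.97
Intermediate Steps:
I(w, m) = 4 + (m + w)/(w + w**2 + 22*m) (I(w, m) = 4 + (m + w)/(w + (w*w + 22*m)) = 4 + (m + w)/(w + (w**2 + 22*m)) = 4 + (m + w)/(w + w**2 + 22*m))
P(O) = 2*O**2 (P(O) = O*(2*O) = 2*O**2)
154 + I(3, 11)*P(-6) = 154 + ((4*3**2 + 5*3 + 89*11)/(3 + 3**2 + 22*11))*(2*(-6)**2) = 154 + ((4*9 + 15 + 979)/(3 + 9 + 242))*(2*36) = 154 + ((36 + 15 + 979)/254)*72 = 154 + ((1/254)*1030)*72 = 154 + (515/127)*72 = 154 + 37080/127 = 56638/127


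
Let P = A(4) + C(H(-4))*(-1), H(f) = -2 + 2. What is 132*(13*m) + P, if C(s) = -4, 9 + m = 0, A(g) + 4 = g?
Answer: -15440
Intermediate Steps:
A(g) = -4 + g
m = -9 (m = -9 + 0 = -9)
H(f) = 0
P = 4 (P = (-4 + 4) - 4*(-1) = 0 + 4 = 4)
132*(13*m) + P = 132*(13*(-9)) + 4 = 132*(-117) + 4 = -15444 + 4 = -15440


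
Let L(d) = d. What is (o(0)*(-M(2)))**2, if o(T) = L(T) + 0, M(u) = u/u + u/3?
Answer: 0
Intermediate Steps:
M(u) = 1 + u/3 (M(u) = 1 + u*(1/3) = 1 + u/3)
o(T) = T (o(T) = T + 0 = T)
(o(0)*(-M(2)))**2 = (0*(-(1 + (1/3)*2)))**2 = (0*(-(1 + 2/3)))**2 = (0*(-1*5/3))**2 = (0*(-5/3))**2 = 0**2 = 0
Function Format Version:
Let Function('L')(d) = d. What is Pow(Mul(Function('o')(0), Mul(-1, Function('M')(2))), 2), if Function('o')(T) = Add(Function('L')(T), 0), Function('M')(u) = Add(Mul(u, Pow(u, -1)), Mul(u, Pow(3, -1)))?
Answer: 0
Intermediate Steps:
Function('M')(u) = Add(1, Mul(Rational(1, 3), u)) (Function('M')(u) = Add(1, Mul(u, Rational(1, 3))) = Add(1, Mul(Rational(1, 3), u)))
Function('o')(T) = T (Function('o')(T) = Add(T, 0) = T)
Pow(Mul(Function('o')(0), Mul(-1, Function('M')(2))), 2) = Pow(Mul(0, Mul(-1, Add(1, Mul(Rational(1, 3), 2)))), 2) = Pow(Mul(0, Mul(-1, Add(1, Rational(2, 3)))), 2) = Pow(Mul(0, Mul(-1, Rational(5, 3))), 2) = Pow(Mul(0, Rational(-5, 3)), 2) = Pow(0, 2) = 0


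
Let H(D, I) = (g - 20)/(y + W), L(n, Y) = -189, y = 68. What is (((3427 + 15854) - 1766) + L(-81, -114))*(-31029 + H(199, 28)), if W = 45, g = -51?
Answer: -60750985448/113 ≈ -5.3762e+8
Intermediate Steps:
H(D, I) = -71/113 (H(D, I) = (-51 - 20)/(68 + 45) = -71/113)
(((3427 + 15854) - 1766) + L(-81, -114))*(-31029 + H(199, 28)) = (((3427 + 15854) - 1766) - 189)*(-31029 - 71/113) = ((19281 - 1766) - 189)*(-3506348/113) = (17515 - 189)*(-3506348/113) = 17326*(-3506348/113) = -60750985448/113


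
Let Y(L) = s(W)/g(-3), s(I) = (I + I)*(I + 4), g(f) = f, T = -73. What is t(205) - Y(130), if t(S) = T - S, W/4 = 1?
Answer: -770/3 ≈ -256.67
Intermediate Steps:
W = 4 (W = 4*1 = 4)
s(I) = 2*I*(4 + I) (s(I) = (2*I)*(4 + I) = 2*I*(4 + I))
Y(L) = -64/3 (Y(L) = (2*4*(4 + 4))/(-3) = (2*4*8)*(-1/3) = 64*(-1/3) = -64/3)
t(S) = -73 - S
t(205) - Y(130) = (-73 - 1*205) - 1*(-64/3) = (-73 - 205) + 64/3 = -278 + 64/3 = -770/3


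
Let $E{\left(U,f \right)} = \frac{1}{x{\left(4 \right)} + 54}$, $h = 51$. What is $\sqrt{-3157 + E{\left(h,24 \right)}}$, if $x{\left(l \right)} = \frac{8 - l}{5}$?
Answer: $\frac{i \sqrt{237013562}}{274} \approx 56.187 i$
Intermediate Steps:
$x{\left(l \right)} = \frac{8}{5} - \frac{l}{5}$ ($x{\left(l \right)} = \left(8 - l\right) \frac{1}{5} = \frac{8}{5} - \frac{l}{5}$)
$E{\left(U,f \right)} = \frac{5}{274}$ ($E{\left(U,f \right)} = \frac{1}{\left(\frac{8}{5} - \frac{4}{5}\right) + 54} = \frac{1}{\frac{4}{5} + 54} = \frac{1}{\frac{274}{5}} = \frac{5}{274}$)
$\sqrt{-3157 + E{\left(h,24 \right)}} = \sqrt{-3157 + \frac{5}{274}} = \sqrt{- \frac{865013}{274}} = \frac{i \sqrt{237013562}}{274}$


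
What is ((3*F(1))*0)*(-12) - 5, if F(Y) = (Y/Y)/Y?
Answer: -5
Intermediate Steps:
F(Y) = 1/Y
((3*F(1))*0)*(-12) - 5 = ((3/1)*0)*(-12) - 5 = ((3*1)*0)*(-12) - 5 = (3*0)*(-12) - 5 = 0*(-12) - 5 = 0 - 5 = -5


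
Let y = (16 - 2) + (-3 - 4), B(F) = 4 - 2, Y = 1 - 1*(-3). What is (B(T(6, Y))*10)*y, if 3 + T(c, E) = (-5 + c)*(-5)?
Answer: 140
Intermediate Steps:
Y = 4 (Y = 1 + 3 = 4)
T(c, E) = 22 - 5*c (T(c, E) = -3 + (-5 + c)*(-5) = -3 + (25 - 5*c) = 22 - 5*c)
B(F) = 2
y = 7 (y = 14 - 7 = 7)
(B(T(6, Y))*10)*y = (2*10)*7 = 20*7 = 140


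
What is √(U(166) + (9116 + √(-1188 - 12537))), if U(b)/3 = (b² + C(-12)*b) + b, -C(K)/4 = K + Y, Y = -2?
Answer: √(120170 + 15*I*√61) ≈ 346.66 + 0.169*I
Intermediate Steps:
C(K) = 8 - 4*K (C(K) = -4*(K - 2) = -4*(-2 + K) = 8 - 4*K)
U(b) = 3*b² + 171*b (U(b) = 3*((b² + (8 - 4*(-12))*b) + b) = 3*((b² + (8 + 48)*b) + b) = 3*((b² + 56*b) + b) = 3*(b² + 57*b) = 3*b² + 171*b)
√(U(166) + (9116 + √(-1188 - 12537))) = √(3*166*(57 + 166) + (9116 + √(-1188 - 12537))) = √(3*166*223 + (9116 + √(-13725))) = √(111054 + (9116 + 15*I*√61)) = √(120170 + 15*I*√61)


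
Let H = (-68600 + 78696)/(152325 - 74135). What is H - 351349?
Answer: -13735984107/39095 ≈ -3.5135e+5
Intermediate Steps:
H = 5048/39095 (H = 10096/78190 = 10096*(1/78190) = 5048/39095 ≈ 0.12912)
H - 351349 = 5048/39095 - 351349 = -13735984107/39095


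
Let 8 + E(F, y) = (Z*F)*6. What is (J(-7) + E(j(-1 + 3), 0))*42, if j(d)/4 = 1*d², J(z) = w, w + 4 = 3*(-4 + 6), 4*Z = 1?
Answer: 756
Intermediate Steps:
Z = ¼ (Z = (¼)*1 = ¼ ≈ 0.25000)
w = 2 (w = -4 + 3*(-4 + 6) = -4 + 3*2 = -4 + 6 = 2)
J(z) = 2
j(d) = 4*d² (j(d) = 4*(1*d²) = 4*d²)
E(F, y) = -8 + 3*F/2 (E(F, y) = -8 + (F/4)*6 = -8 + 3*F/2)
(J(-7) + E(j(-1 + 3), 0))*42 = (2 + (-8 + 3*(4*(-1 + 3)²)/2))*42 = (2 + (-8 + 3*(4*2²)/2))*42 = (2 + (-8 + 3*(4*4)/2))*42 = (2 + (-8 + (3/2)*16))*42 = (2 + (-8 + 24))*42 = (2 + 16)*42 = 18*42 = 756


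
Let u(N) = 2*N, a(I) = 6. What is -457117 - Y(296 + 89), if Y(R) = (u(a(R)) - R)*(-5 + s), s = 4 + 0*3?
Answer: -457490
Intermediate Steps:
s = 4 (s = 4 + 0 = 4)
Y(R) = -12 + R (Y(R) = (2*6 - R)*(-5 + 4) = (12 - R)*(-1) = -12 + R)
-457117 - Y(296 + 89) = -457117 - (-12 + (296 + 89)) = -457117 - (-12 + 385) = -457117 - 1*373 = -457117 - 373 = -457490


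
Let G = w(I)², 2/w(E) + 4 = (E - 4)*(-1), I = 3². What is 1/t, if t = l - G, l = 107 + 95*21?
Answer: 81/170258 ≈ 0.00047575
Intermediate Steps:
I = 9
w(E) = -2/E (w(E) = 2/(-4 + (E - 4)*(-1)) = 2/(-4 + (-4 + E)*(-1)) = 2/(-4 + (4 - E)) = 2/((-E)) = 2*(-1/E) = -2/E)
G = 4/81 (G = (-2/9)² = 4/81 ≈ 0.049383)
l = 2102 (l = 107 + 1995 = 2102)
t = 170258/81 (t = 2102 - 1*4/81 = 2102 - 4/81 = 170258/81 ≈ 2101.9)
1/t = 1/(170258/81) = 81/170258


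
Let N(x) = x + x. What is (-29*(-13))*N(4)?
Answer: 3016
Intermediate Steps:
N(x) = 2*x
(-29*(-13))*N(4) = (-29*(-13))*(2*4) = 377*8 = 3016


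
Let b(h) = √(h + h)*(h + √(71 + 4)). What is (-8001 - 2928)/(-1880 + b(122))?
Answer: -10929/(-1880 + 10*√183 + 244*√61) ≈ -67.891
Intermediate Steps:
b(h) = √2*√h*(h + 5*√3) (b(h) = √(2*h)*(h + √75) = (√2*√h)*(h + 5*√3) = √2*√h*(h + 5*√3))
(-8001 - 2928)/(-1880 + b(122)) = (-8001 - 2928)/(-1880 + √122*(5*√6 + 122*√2)) = -10929/(-1880 + √122*(5*√6 + 122*√2))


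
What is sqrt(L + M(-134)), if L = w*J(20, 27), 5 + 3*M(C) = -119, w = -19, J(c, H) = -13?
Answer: sqrt(1851)/3 ≈ 14.341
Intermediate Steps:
M(C) = -124/3 (M(C) = -5/3 + (1/3)*(-119) = -5/3 - 119/3 = -124/3)
L = 247 (L = -19*(-13) = 247)
sqrt(L + M(-134)) = sqrt(247 - 124/3) = sqrt(617/3) = sqrt(1851)/3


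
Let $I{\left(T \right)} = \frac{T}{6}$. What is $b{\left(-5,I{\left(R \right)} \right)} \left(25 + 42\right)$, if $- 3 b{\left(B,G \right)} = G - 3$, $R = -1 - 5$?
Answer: $\frac{268}{3} \approx 89.333$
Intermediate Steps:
$R = -6$
$I{\left(T \right)} = \frac{T}{6}$ ($I{\left(T \right)} = T \frac{1}{6} = \frac{T}{6}$)
$b{\left(B,G \right)} = 1 - \frac{G}{3}$ ($b{\left(B,G \right)} = - \frac{G - 3}{3} = - \frac{-3 + G}{3} = 1 - \frac{G}{3}$)
$b{\left(-5,I{\left(R \right)} \right)} \left(25 + 42\right) = \left(1 - \frac{\frac{1}{6} \left(-6\right)}{3}\right) \left(25 + 42\right) = \left(1 - - \frac{1}{3}\right) 67 = \left(1 + \frac{1}{3}\right) 67 = \frac{4}{3} \cdot 67 = \frac{268}{3}$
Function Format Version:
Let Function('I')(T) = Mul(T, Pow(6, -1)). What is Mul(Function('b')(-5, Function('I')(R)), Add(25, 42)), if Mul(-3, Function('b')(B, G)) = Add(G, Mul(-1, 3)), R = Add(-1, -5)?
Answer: Rational(268, 3) ≈ 89.333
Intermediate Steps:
R = -6
Function('I')(T) = Mul(Rational(1, 6), T) (Function('I')(T) = Mul(T, Rational(1, 6)) = Mul(Rational(1, 6), T))
Function('b')(B, G) = Add(1, Mul(Rational(-1, 3), G)) (Function('b')(B, G) = Mul(Rational(-1, 3), Add(G, Mul(-1, 3))) = Mul(Rational(-1, 3), Add(G, -3)) = Mul(Rational(-1, 3), Add(-3, G)) = Add(1, Mul(Rational(-1, 3), G)))
Mul(Function('b')(-5, Function('I')(R)), Add(25, 42)) = Mul(Add(1, Mul(Rational(-1, 3), Mul(Rational(1, 6), -6))), Add(25, 42)) = Mul(Add(1, Mul(Rational(-1, 3), -1)), 67) = Mul(Add(1, Rational(1, 3)), 67) = Mul(Rational(4, 3), 67) = Rational(268, 3)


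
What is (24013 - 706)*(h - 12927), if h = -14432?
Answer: -637656213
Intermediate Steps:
(24013 - 706)*(h - 12927) = (24013 - 706)*(-14432 - 12927) = 23307*(-27359) = -637656213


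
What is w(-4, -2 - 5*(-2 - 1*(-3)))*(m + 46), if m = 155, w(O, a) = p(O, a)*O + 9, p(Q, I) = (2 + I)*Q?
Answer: -14271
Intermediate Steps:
p(Q, I) = Q*(2 + I)
w(O, a) = 9 + O²*(2 + a) (w(O, a) = (O*(2 + a))*O + 9 = O²*(2 + a) + 9 = 9 + O²*(2 + a))
w(-4, -2 - 5*(-2 - 1*(-3)))*(m + 46) = (9 + (-4)²*(2 + (-2 - 5*(-2 - 1*(-3)))))*(155 + 46) = (9 + 16*(2 + (-2 - 5*(-2 + 3))))*201 = (9 + 16*(2 + (-2 - 5*1)))*201 = (9 + 16*(2 + (-2 - 5)))*201 = (9 + 16*(2 - 7))*201 = (9 + 16*(-5))*201 = (9 - 80)*201 = -71*201 = -14271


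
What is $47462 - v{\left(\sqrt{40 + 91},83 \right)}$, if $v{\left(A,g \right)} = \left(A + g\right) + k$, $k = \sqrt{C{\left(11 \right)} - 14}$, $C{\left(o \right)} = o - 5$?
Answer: $47379 - \sqrt{131} - 2 i \sqrt{2} \approx 47368.0 - 2.8284 i$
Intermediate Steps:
$C{\left(o \right)} = -5 + o$ ($C{\left(o \right)} = o - 5 = -5 + o$)
$k = 2 i \sqrt{2}$ ($k = \sqrt{\left(-5 + 11\right) - 14} = \sqrt{6 - 14} = \sqrt{-8} = 2 i \sqrt{2} \approx 2.8284 i$)
$v{\left(A,g \right)} = A + g + 2 i \sqrt{2}$ ($v{\left(A,g \right)} = \left(A + g\right) + 2 i \sqrt{2} = A + g + 2 i \sqrt{2}$)
$47462 - v{\left(\sqrt{40 + 91},83 \right)} = 47462 - \left(\sqrt{40 + 91} + 83 + 2 i \sqrt{2}\right) = 47462 - \left(\sqrt{131} + 83 + 2 i \sqrt{2}\right) = 47462 - \left(83 + \sqrt{131} + 2 i \sqrt{2}\right) = 47379 - \sqrt{131} - 2 i \sqrt{2}$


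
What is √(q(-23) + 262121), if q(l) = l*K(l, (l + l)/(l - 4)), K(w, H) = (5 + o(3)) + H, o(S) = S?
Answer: √21213723/9 ≈ 511.76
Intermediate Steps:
K(w, H) = 8 + H (K(w, H) = (5 + 3) + H = 8 + H)
q(l) = l*(8 + 2*l/(-4 + l)) (q(l) = l*(8 + (l + l)/(l - 4)) = l*(8 + (2*l)/(-4 + l)) = l*(8 + 2*l/(-4 + l)))
√(q(-23) + 262121) = √(2*(-23)*(-16 + 5*(-23))/(-4 - 23) + 262121) = √(2*(-23)*(-16 - 115)/(-27) + 262121) = √(2*(-23)*(-1/27)*(-131) + 262121) = √(-6026/27 + 262121) = √(7071241/27) = √21213723/9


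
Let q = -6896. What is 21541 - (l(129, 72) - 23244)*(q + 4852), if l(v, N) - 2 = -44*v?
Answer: -59086851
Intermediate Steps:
l(v, N) = 2 - 44*v
21541 - (l(129, 72) - 23244)*(q + 4852) = 21541 - ((2 - 44*129) - 23244)*(-6896 + 4852) = 21541 - ((2 - 5676) - 23244)*(-2044) = 21541 - (-5674 - 23244)*(-2044) = 21541 - (-28918)*(-2044) = 21541 - 1*59108392 = 21541 - 59108392 = -59086851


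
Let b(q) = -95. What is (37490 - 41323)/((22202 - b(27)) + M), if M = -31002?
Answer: 3833/8705 ≈ 0.44032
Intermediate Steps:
(37490 - 41323)/((22202 - b(27)) + M) = (37490 - 41323)/((22202 - 1*(-95)) - 31002) = -3833/((22202 + 95) - 31002) = -3833/(22297 - 31002) = -3833/(-8705) = -3833*(-1/8705) = 3833/8705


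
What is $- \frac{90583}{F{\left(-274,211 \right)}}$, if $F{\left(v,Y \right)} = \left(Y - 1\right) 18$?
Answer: $- \frac{90583}{3780} \approx -23.964$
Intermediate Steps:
$F{\left(v,Y \right)} = -18 + 18 Y$ ($F{\left(v,Y \right)} = \left(Y - 1\right) 18 = \left(-1 + Y\right) 18 = -18 + 18 Y$)
$- \frac{90583}{F{\left(-274,211 \right)}} = - \frac{90583}{-18 + 18 \cdot 211} = - \frac{90583}{-18 + 3798} = - \frac{90583}{3780}$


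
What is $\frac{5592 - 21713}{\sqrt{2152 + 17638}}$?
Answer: $- \frac{16121 \sqrt{19790}}{19790} \approx -114.6$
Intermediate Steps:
$\frac{5592 - 21713}{\sqrt{2152 + 17638}} = \frac{5592 - 21713}{\sqrt{19790}} = - 16121 \frac{\sqrt{19790}}{19790} = - \frac{16121 \sqrt{19790}}{19790}$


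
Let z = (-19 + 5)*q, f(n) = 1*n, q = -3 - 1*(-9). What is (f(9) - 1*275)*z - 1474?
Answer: 20870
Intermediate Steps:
q = 6 (q = -3 + 9 = 6)
f(n) = n
z = -84 (z = (-19 + 5)*6 = -14*6 = -84)
(f(9) - 1*275)*z - 1474 = (9 - 1*275)*(-84) - 1474 = (9 - 275)*(-84) - 1474 = -266*(-84) - 1474 = 22344 - 1474 = 20870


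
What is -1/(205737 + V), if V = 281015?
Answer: -1/486752 ≈ -2.0544e-6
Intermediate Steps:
-1/(205737 + V) = -1/(205737 + 281015) = -1/486752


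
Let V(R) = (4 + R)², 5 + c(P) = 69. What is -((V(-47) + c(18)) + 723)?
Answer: -2636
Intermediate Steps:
c(P) = 64 (c(P) = -5 + 69 = 64)
-((V(-47) + c(18)) + 723) = -(((4 - 47)² + 64) + 723) = -(((-43)² + 64) + 723) = -((1849 + 64) + 723) = -(1913 + 723) = -1*2636 = -2636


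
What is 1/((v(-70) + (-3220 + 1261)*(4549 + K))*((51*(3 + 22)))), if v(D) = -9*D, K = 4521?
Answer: -1/22653562500 ≈ -4.4143e-11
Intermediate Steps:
1/((v(-70) + (-3220 + 1261)*(4549 + K))*((51*(3 + 22)))) = 1/((-9*(-70) + (-3220 + 1261)*(4549 + 4521))*((51*(3 + 22)))) = 1/((630 - 1959*9070)*((51*25))) = 1/((630 - 17768130)*1275) = (1/1275)/(-17767500) = -1/17767500*1/1275 = -1/22653562500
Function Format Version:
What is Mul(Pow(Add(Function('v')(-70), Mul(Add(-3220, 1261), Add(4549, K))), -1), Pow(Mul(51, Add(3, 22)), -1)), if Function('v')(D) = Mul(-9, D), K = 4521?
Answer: Rational(-1, 22653562500) ≈ -4.4143e-11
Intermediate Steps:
Mul(Pow(Add(Function('v')(-70), Mul(Add(-3220, 1261), Add(4549, K))), -1), Pow(Mul(51, Add(3, 22)), -1)) = Mul(Pow(Add(Mul(-9, -70), Mul(Add(-3220, 1261), Add(4549, 4521))), -1), Pow(Mul(51, Add(3, 22)), -1)) = Mul(Pow(Add(630, Mul(-1959, 9070)), -1), Pow(Mul(51, 25), -1)) = Mul(Pow(Add(630, -17768130), -1), Pow(1275, -1)) = Mul(Pow(-17767500, -1), Rational(1, 1275)) = Mul(Rational(-1, 17767500), Rational(1, 1275)) = Rational(-1, 22653562500)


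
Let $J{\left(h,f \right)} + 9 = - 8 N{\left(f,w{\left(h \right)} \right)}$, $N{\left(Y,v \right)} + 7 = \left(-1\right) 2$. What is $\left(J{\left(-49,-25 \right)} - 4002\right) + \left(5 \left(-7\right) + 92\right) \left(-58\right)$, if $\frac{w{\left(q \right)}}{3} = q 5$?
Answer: $-7245$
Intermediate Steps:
$w{\left(q \right)} = 15 q$ ($w{\left(q \right)} = 3 q 5 = 3 \cdot 5 q = 15 q$)
$N{\left(Y,v \right)} = -9$ ($N{\left(Y,v \right)} = -7 - 2 = -9$)
$J{\left(h,f \right)} = 63$ ($J{\left(h,f \right)} = -9 - -72 = -9 + 72 = 63$)
$\left(J{\left(-49,-25 \right)} - 4002\right) + \left(5 \left(-7\right) + 92\right) \left(-58\right) = \left(63 - 4002\right) + \left(5 \left(-7\right) + 92\right) \left(-58\right) = \left(63 - 4002\right) + \left(-35 + 92\right) \left(-58\right) = -3939 + 57 \left(-58\right) = -3939 - 3306 = -7245$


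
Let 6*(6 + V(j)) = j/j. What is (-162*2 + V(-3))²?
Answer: 3916441/36 ≈ 1.0879e+5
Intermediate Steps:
V(j) = -35/6 (V(j) = -6 + (j/j)/6 = -6 + (⅙)*1 = -6 + ⅙ = -35/6)
(-162*2 + V(-3))² = (-162*2 - 35/6)² = (-324 - 35/6)² = (-1979/6)² = 3916441/36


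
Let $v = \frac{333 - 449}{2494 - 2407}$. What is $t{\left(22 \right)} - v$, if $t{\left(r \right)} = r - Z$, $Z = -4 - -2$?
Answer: $\frac{76}{3} \approx 25.333$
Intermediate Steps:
$Z = -2$ ($Z = -4 + 2 = -2$)
$t{\left(r \right)} = 2 + r$ ($t{\left(r \right)} = r - -2 = r + 2 = 2 + r$)
$v = - \frac{4}{3}$ ($v = - \frac{116}{87} = \left(-116\right) \frac{1}{87} = - \frac{4}{3} \approx -1.3333$)
$t{\left(22 \right)} - v = \left(2 + 22\right) - - \frac{4}{3} = 24 + \frac{4}{3} = \frac{76}{3}$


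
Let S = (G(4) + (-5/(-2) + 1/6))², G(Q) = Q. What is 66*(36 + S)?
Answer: 15928/3 ≈ 5309.3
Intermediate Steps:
S = 400/9 (S = (4 + (-5/(-2) + 1/6))² = (4 + (-5*(-½) + 1*(⅙)))² = (4 + (5/2 + ⅙))² = (4 + 8/3)² = (20/3)² = 400/9 ≈ 44.444)
66*(36 + S) = 66*(36 + 400/9) = 66*(724/9) = 15928/3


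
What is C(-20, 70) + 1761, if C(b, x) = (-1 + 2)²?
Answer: 1762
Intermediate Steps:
C(b, x) = 1 (C(b, x) = 1² = 1)
C(-20, 70) + 1761 = 1 + 1761 = 1762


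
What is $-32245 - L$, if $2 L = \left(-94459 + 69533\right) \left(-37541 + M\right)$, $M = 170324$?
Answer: $1654842284$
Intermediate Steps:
$L = -1654874529$ ($L = \frac{\left(-94459 + 69533\right) \left(-37541 + 170324\right)}{2} = \frac{\left(-24926\right) 132783}{2} = \frac{1}{2} \left(-3309749058\right) = -1654874529$)
$-32245 - L = -32245 - -1654874529 = -32245 + 1654874529 = 1654842284$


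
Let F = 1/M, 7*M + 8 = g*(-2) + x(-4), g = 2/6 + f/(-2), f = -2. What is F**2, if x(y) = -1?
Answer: 9/25 ≈ 0.36000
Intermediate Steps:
g = 4/3 (g = 2/6 - 2/(-2) = 2*(1/6) - 2*(-1/2) = 1/3 + 1 = 4/3 ≈ 1.3333)
M = -5/3 (M = -8/7 + ((4/3)*(-2) - 1)/7 = -8/7 + (-8/3 - 1)/7 = -8/7 + (1/7)*(-11/3) = -8/7 - 11/21 = -5/3 ≈ -1.6667)
F = -3/5 (F = 1/(-5/3) = -3/5 ≈ -0.60000)
F**2 = (-3/5)**2 = 9/25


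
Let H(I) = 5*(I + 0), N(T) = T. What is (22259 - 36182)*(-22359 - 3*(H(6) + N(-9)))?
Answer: 312181506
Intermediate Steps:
H(I) = 5*I
(22259 - 36182)*(-22359 - 3*(H(6) + N(-9))) = (22259 - 36182)*(-22359 - 3*(5*6 - 9)) = -13923*(-22359 - 3*(30 - 9)) = -13923*(-22359 - 3*21) = -13923*(-22359 - 63) = -13923*(-22422) = 312181506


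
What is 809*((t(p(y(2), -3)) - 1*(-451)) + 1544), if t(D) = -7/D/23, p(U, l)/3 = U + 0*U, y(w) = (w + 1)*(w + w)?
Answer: 1336349077/828 ≈ 1.6139e+6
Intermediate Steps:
y(w) = 2*w*(1 + w) (y(w) = (1 + w)*(2*w) = 2*w*(1 + w))
p(U, l) = 3*U (p(U, l) = 3*(U + 0*U) = 3*(U + 0) = 3*U)
t(D) = -7/(23*D) (t(D) = -7/D*(1/23) = -7/(23*D))
809*((t(p(y(2), -3)) - 1*(-451)) + 1544) = 809*((-7*1/(12*(1 + 2))/23 - 1*(-451)) + 1544) = 809*((-7/(23*(3*(2*2*3))) + 451) + 1544) = 809*((-7/(23*(3*12)) + 451) + 1544) = 809*((-7/23/36 + 451) + 1544) = 809*((-7/23*1/36 + 451) + 1544) = 809*((-7/828 + 451) + 1544) = 809*(373421/828 + 1544) = 809*(1651853/828) = 1336349077/828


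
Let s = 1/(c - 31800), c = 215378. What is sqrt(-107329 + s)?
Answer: I*sqrt(3617081973010058)/183578 ≈ 327.61*I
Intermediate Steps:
s = 1/183578 (s = 1/(215378 - 31800) = 1/183578 ≈ 5.4473e-6)
sqrt(-107329 + s) = sqrt(-107329 + 1/183578) = sqrt(-19703243161/183578) = I*sqrt(3617081973010058)/183578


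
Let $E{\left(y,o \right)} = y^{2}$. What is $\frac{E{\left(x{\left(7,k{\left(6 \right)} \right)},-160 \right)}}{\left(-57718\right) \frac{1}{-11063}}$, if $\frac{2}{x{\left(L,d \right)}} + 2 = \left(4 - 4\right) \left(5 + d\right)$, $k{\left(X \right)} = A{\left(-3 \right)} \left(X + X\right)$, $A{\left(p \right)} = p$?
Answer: $\frac{11063}{57718} \approx 0.19167$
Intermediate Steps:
$k{\left(X \right)} = - 6 X$ ($k{\left(X \right)} = - 3 \left(X + X\right) = - 3 \cdot 2 X = - 6 X$)
$x{\left(L,d \right)} = -1$ ($x{\left(L,d \right)} = \frac{2}{-2 + \left(4 - 4\right) \left(5 + d\right)} = \frac{2}{-2 + 0 \left(5 + d\right)} = \frac{2}{-2 + 0} = \frac{2}{-2} = 2 \left(- \frac{1}{2}\right) = -1$)
$\frac{E{\left(x{\left(7,k{\left(6 \right)} \right)},-160 \right)}}{\left(-57718\right) \frac{1}{-11063}} = \frac{\left(-1\right)^{2}}{\left(-57718\right) \frac{1}{-11063}} = 1 \frac{1}{\left(-57718\right) \left(- \frac{1}{11063}\right)} = 1 \frac{1}{\frac{57718}{11063}} = 1 \cdot \frac{11063}{57718} = \frac{11063}{57718}$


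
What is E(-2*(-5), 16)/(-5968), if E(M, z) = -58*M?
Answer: 145/1492 ≈ 0.097185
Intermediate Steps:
E(-2*(-5), 16)/(-5968) = -(-116)*(-5)/(-5968) = -58*10*(-1/5968) = -580*(-1/5968) = 145/1492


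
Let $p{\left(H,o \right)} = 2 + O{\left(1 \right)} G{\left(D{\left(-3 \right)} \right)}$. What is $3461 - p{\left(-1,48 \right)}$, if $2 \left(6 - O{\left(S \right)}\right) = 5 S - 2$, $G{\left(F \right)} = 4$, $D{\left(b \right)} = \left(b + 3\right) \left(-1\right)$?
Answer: $3441$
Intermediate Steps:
$D{\left(b \right)} = -3 - b$ ($D{\left(b \right)} = \left(3 + b\right) \left(-1\right) = -3 - b$)
$O{\left(S \right)} = 7 - \frac{5 S}{2}$ ($O{\left(S \right)} = 6 - \frac{5 S - 2}{2} = 6 - \frac{-2 + 5 S}{2} = 6 - \left(-1 + \frac{5 S}{2}\right) = 7 - \frac{5 S}{2}$)
$p{\left(H,o \right)} = 20$ ($p{\left(H,o \right)} = 2 + \left(7 - \frac{5}{2}\right) 4 = 2 + \frac{9}{2} \cdot 4 = 2 + 18 = 20$)
$3461 - p{\left(-1,48 \right)} = 3461 - 20 = 3441$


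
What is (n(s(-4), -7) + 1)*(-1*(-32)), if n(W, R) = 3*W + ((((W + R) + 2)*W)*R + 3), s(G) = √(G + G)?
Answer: 1920 + 2432*I*√2 ≈ 1920.0 + 3439.4*I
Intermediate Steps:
s(G) = √2*√G (s(G) = √(2*G) = √2*√G)
n(W, R) = 3 + 3*W + R*W*(2 + R + W) (n(W, R) = 3*W + ((((R + W) + 2)*W)*R + 3) = 3*W + (((2 + R + W)*W)*R + 3) = 3*W + ((W*(2 + R + W))*R + 3) = 3*W + (R*W*(2 + R + W) + 3) = 3*W + (3 + R*W*(2 + R + W)) = 3 + 3*W + R*W*(2 + R + W))
(n(s(-4), -7) + 1)*(-1*(-32)) = ((3 + 3*(√2*√(-4)) - 7*(√2*√(-4))² + (√2*√(-4))*(-7)² + 2*(-7)*(√2*√(-4))) + 1)*(-1*(-32)) = ((3 + 3*(√2*(2*I)) - 7*(√2*(2*I))² + (√2*(2*I))*49 + 2*(-7)*(√2*(2*I))) + 1)*32 = ((3 + 3*(2*I*√2) - 7*(2*I*√2)² + (2*I*√2)*49 + 2*(-7)*(2*I*√2)) + 1)*32 = ((3 + 6*I*√2 - 7*(-8) + 98*I*√2 - 28*I*√2) + 1)*32 = ((3 + 6*I*√2 + 56 + 98*I*√2 - 28*I*√2) + 1)*32 = ((59 + 76*I*√2) + 1)*32 = (60 + 76*I*√2)*32 = 1920 + 2432*I*√2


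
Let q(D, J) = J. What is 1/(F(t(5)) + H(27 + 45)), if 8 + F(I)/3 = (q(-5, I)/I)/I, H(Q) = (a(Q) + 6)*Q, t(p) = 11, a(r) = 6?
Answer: 11/9243 ≈ 0.0011901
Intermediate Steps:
H(Q) = 12*Q (H(Q) = (6 + 6)*Q = 12*Q)
F(I) = -24 + 3/I (F(I) = -24 + 3*((I/I)/I) = -24 + 3*(1/I) = -24 + 3/I)
1/(F(t(5)) + H(27 + 45)) = 1/((-24 + 3/11) + 12*(27 + 45)) = 1/((-24 + 3*(1/11)) + 12*72) = 1/((-24 + 3/11) + 864) = 1/(-261/11 + 864) = 1/(9243/11) = 11/9243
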